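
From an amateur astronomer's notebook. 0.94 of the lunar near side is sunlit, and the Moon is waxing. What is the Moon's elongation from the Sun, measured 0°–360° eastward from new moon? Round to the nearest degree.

cos θ = 1 − 2f = -0.880, giving a principal value of 151.6°.
Waxing ⇒ before full, so θ = 151.6°.

152°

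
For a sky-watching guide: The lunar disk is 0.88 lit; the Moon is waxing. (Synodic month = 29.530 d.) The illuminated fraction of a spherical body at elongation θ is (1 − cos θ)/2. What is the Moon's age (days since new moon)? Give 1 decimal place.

cos θ = 1 − 2f = -0.760, giving a principal value of 139.5°.
Before full moon the principal value applies: θ = 139.5°.
At 360°/29.530 d per day, 139.5° corresponds to 11.44 days.

11.4 days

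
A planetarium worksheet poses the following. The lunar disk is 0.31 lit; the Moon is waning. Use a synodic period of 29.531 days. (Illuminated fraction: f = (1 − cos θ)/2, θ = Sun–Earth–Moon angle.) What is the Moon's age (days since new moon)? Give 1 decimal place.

24.0 days

cos θ = 1 − 2f = 0.380, giving a principal value of 67.7°.
A waning Moon lies in 180°–360°, so θ = 360° − 67.7° = 292.3°.
Age = 29.531 × 292.3°/360° ≈ 23.98 days.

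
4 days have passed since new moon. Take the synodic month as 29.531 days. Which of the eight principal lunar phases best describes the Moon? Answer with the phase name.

θ ≈ 360° × 4/29.531 = 49°, which falls in the waxing crescent sector.

waxing crescent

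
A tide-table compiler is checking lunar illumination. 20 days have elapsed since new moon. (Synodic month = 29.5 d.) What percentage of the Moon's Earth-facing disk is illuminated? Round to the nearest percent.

Phase angle: θ = 360°·(20 d)/(29.5 d) = 244.1°.
With cos θ = (-0.437), the lit fraction is (1 − (-0.437))/2 ≈ 0.719, so 72%.

72%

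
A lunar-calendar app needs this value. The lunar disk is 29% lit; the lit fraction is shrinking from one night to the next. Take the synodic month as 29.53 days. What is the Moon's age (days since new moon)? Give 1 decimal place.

24.2 days

From f = (1 − cos θ)/2: cos θ = 1 − 2×0.29 = 0.420; arccos → 65.2°.
Waning ⇒ past full, so θ = 360° − 65.2° = 294.8°.
At 360°/29.53 d per day, 294.8° corresponds to 24.18 days.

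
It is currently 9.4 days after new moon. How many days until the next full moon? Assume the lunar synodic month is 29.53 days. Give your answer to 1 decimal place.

Full moon occurs at elongation 180°, i.e. at age 29.53 × 180/360 = 14.765 d.
So 5.365 days remain (14.765 − 9.4).

5.4 days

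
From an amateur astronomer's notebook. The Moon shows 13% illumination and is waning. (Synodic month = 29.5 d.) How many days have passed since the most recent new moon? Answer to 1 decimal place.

26.0 days

From f = (1 − cos θ)/2: cos θ = 1 − 2×0.13 = 0.740; arccos → 42.3°.
A waning Moon lies in 180°–360°, so θ = 360° − 42.3° = 317.7°.
That fraction of the synodic month is 317.7/360 × 29.5 d ≈ 26.04 d.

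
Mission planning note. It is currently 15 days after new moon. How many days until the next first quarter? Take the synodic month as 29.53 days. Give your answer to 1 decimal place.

21.9 days

First quarter is 0.25 of the way through the cycle: age 0.25 × 29.53 = 7.383 d.
Already past this cycle's first quarter; the next is at 7.383 + 29.53 = 36.913 d, so 36.913 − 15 = 21.913 days.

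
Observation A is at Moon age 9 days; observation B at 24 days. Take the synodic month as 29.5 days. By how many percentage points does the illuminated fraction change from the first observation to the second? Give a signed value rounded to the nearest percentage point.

First observation: θ = 360°·9/29.5 = 109.8°, so f = 0.670.
Second observation: θ = 292.9°, f = 0.306.
Δf = 0.306 − 0.670 = -0.364, i.e. -36 pp.

-36 percentage points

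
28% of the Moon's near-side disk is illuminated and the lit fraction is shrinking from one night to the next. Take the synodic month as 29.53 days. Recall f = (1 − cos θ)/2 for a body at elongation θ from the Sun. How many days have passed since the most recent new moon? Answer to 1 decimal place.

24.3 days

cos θ = 1 − 2f = 0.440, giving a principal value of 63.9°.
Waning ⇒ past full, so θ = 360° − 63.9° = 296.1°.
Age = 29.53 × 296.1°/360° ≈ 24.29 days.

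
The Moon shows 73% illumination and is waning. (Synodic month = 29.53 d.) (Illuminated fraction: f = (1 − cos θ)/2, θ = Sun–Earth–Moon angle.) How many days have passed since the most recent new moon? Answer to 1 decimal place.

Invert f = (1 − cos θ)/2 to get cos θ = 1 − 2(0.73) = -0.460, hence θ₀ = arccos -0.460 = 117.4°.
Since the Moon is past full (waning), take the reflex angle: θ = 360° − 117.4° = 242.6°.
That fraction of the synodic month is 242.6/360 × 29.53 d ≈ 19.90 d.

19.9 days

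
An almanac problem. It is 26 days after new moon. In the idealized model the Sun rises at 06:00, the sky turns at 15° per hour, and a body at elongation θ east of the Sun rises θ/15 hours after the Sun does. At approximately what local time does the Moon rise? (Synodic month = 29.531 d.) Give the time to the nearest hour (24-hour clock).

03:00

Phase angle: θ = 360°·(26 d)/(29.531 d) = 317.0°.
At 15° of sky rotation per hour, 317.0° corresponds to a 21.13 h lag.
06:00 + 21.13 h ≈ 03:08 → 03:00 to the nearest hour.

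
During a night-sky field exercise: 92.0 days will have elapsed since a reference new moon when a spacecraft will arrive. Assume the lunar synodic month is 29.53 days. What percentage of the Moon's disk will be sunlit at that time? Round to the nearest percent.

13%

Reduce mod P: 92.0 − 3×29.53 = 3.41 d into the current lunation.
Phase angle: θ = 360°·(3.41 d)/(29.53 d) = 41.6°.
With cos θ = 0.748, the lit fraction is (1 − 0.748)/2 ≈ 0.126, so 13%.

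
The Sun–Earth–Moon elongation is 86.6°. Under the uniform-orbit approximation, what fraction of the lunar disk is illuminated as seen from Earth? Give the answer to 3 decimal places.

0.470

Half-versine of 86.6°: (1 − 0.059)/2 = 0.470.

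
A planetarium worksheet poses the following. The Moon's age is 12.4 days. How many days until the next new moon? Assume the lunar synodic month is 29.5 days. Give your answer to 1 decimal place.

The next new moon completes the synodic month: 29.5 − 12.4 = 17.100 days.

17.1 days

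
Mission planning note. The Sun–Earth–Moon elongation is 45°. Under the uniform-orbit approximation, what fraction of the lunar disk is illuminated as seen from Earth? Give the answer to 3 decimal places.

f = (1 − cos 45°)/2 = (1 − 0.707)/2 ≈ 0.146.

0.146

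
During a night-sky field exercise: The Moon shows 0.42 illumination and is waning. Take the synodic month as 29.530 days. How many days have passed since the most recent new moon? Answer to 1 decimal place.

cos θ = 1 − 2f = 0.160, giving a principal value of 80.8°.
Since the Moon is past full (waning), take the reflex angle: θ = 360° − 80.8° = 279.2°.
At 360°/29.530 d per day, 279.2° corresponds to 22.90 days.

22.9 days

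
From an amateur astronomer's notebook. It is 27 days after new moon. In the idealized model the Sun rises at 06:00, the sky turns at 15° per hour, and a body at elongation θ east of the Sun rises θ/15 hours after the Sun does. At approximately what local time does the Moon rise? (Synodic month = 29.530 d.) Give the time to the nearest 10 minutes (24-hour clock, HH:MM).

Elongation θ = 360° × 27/29.530 ≈ 329.2°.
Delay after the Sun = 329.2° / (15°/h) ≈ 21.94 h.
06:00 + 21.944 h ≈ 03:57 → 04:00 to the nearest ten minutes.

04:00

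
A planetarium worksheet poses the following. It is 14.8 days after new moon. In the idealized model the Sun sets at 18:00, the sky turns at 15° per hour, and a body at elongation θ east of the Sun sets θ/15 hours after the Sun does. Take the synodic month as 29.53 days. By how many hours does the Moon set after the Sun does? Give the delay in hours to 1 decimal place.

12.0 h

Phase angle: θ = 360°·(14.8 d)/(29.53 d) = 180.4°.
Delay after the Sun = 180.4° / (15°/h) ≈ 12.03 h.
So the Moon sets 12.03 h after the Sun.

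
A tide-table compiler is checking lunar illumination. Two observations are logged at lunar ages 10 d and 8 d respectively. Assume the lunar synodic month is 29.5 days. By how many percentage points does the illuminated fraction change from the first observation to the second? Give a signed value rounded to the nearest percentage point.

-20 percentage points

First observation: θ = 360°·10/29.5 = 122.0°, so f = 0.765.
Second observation: θ = 97.6°, f = 0.566.
Δf = 0.566 − 0.765 = -0.199, i.e. -20 pp.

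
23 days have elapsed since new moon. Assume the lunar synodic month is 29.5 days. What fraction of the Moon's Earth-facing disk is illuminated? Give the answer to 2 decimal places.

0.41

Elongation θ = 360° × 23/29.5 ≈ 280.7°.
Illuminated fraction = (1 − cos 280.7°)/2 = (1 − 0.185)/2 ≈ 0.407.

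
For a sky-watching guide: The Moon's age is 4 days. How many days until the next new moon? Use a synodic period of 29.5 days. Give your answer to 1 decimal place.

25.5 days

The next new moon completes the synodic month: 29.5 − 4 = 25.500 days.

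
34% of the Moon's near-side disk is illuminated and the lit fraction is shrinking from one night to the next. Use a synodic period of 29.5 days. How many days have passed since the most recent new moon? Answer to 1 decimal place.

23.7 days

From f = (1 − cos θ)/2: cos θ = 1 − 2×0.34 = 0.320; arccos → 71.3°.
A waning Moon lies in 180°–360°, so θ = 360° − 71.3° = 288.7°.
That fraction of the synodic month is 288.7/360 × 29.5 d ≈ 23.65 d.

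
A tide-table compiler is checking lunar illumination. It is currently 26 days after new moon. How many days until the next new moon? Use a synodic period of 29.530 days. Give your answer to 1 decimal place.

3.5 days

One full lunation from the last new moon is 29.530 d; remaining = 29.530 − 26 = 3.530 d.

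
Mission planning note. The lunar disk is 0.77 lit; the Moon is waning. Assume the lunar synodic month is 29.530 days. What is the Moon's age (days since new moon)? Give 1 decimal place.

19.5 days

From f = (1 − cos θ)/2: cos θ = 1 − 2×0.77 = -0.540; arccos → 122.7°.
Waning ⇒ past full, so θ = 360° − 122.7° = 237.3°.
That fraction of the synodic month is 237.3/360 × 29.530 d ≈ 19.47 d.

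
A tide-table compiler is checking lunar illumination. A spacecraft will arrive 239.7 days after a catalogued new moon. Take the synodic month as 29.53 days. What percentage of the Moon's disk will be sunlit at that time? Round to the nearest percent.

13%

Reduce mod P: 239.7 − 8×29.53 = 3.46 d into the current lunation.
The Moon has covered 3.46/29.53 of its cycle, so θ ≈ 360° × 3.46/29.53 = 42.2°.
cos 42.2° = 0.741, so f = (1 − 0.741)/2 = 0.129, so 13%.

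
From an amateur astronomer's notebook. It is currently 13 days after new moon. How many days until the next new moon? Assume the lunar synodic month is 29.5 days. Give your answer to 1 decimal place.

One full lunation from the last new moon is 29.5 d; remaining = 29.5 − 13 = 16.500 d.

16.5 days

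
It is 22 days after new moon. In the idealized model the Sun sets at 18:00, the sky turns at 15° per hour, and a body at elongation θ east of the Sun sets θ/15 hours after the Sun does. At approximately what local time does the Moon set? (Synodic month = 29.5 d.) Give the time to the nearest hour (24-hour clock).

Elongation θ = 360° × 22/29.5 ≈ 268.5°.
The Moon trails the Sun by θ/15 = 268.5/15 ≈ 17.90 hours.
18:00 + 17.90 h ≈ 11:54 → 12:00 to the nearest hour.

12:00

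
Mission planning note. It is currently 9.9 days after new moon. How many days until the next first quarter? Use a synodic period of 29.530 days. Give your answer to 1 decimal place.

First quarter is 0.25 of the way through the cycle: age 0.25 × 29.530 = 7.383 d.
Already past this cycle's first quarter; the next is at 7.383 + 29.530 = 36.913 d, so 36.913 − 9.9 = 27.013 days.

27.0 days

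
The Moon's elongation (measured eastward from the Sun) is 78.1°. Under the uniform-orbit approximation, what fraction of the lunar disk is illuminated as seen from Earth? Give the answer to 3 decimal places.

cos 78.1° = 0.206, so f = (1 − 0.206)/2 = 0.397.

0.397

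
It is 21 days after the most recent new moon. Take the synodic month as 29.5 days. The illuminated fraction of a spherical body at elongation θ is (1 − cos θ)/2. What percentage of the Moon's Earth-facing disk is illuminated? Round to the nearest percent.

62%

Phase angle: θ = 360°·(21 d)/(29.5 d) = 256.3°.
With cos θ = (-0.237), the lit fraction is (1 − (-0.237))/2 ≈ 0.619, so 62%.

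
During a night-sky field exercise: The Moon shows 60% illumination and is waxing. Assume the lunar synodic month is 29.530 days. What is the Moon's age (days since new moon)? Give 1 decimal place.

cos θ = 1 − 2f = -0.200, giving a principal value of 101.5°.
Before full moon the principal value applies: θ = 101.5°.
Age = 29.530 × 101.5°/360° ≈ 8.33 days.

8.3 days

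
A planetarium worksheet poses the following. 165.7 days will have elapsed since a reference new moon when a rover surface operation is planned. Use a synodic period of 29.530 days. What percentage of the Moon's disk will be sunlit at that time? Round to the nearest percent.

165.7 d spans 5 complete synodic months (5 × 29.530 = 147.65 d) plus 18.05 d.
The Moon has covered 18.05/29.530 of its cycle, so θ ≈ 360° × 18.05/29.530 = 220.0°.
Illuminated fraction = (1 − cos 220.0°)/2 = (1 − (-0.766))/2 ≈ 0.883, so 88%.

88%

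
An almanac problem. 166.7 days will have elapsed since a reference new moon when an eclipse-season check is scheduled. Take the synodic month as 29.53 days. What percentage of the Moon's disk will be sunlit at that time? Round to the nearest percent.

81%

166.7/29.53 = 5.645 lunations, so 5 complete cycles and 19.05 d into the next.
The Moon has covered 19.05/29.53 of its cycle, so θ ≈ 360° × 19.05/29.53 = 232.2°.
With cos θ = (-0.612), the lit fraction is (1 − (-0.612))/2 ≈ 0.806, so 81%.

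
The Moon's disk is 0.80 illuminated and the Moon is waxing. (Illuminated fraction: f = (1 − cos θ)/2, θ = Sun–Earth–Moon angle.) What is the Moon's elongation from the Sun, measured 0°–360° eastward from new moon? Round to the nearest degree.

From f = (1 − cos θ)/2: cos θ = 1 − 2×0.80 = -0.600; arccos → 126.9°.
The Moon is waxing (0°–180°), so θ = 126.9° directly.

127°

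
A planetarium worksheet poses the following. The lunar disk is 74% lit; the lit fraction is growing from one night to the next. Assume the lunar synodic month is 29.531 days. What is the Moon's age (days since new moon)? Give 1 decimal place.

9.7 days

Invert f = (1 − cos θ)/2 to get cos θ = 1 − 2(0.74) = -0.480, hence θ₀ = arccos -0.480 = 118.7°.
Before full moon the principal value applies: θ = 118.7°.
Age = 29.531 × 118.7°/360° ≈ 9.74 days.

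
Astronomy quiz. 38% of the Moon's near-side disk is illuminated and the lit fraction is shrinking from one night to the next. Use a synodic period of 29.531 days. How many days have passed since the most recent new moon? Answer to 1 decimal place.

Invert f = (1 − cos θ)/2 to get cos θ = 1 − 2(0.38) = 0.240, hence θ₀ = arccos 0.240 = 76.1°.
Waning ⇒ past full, so θ = 360° − 76.1° = 283.9°.
At 360°/29.531 d per day, 283.9° corresponds to 23.29 days.

23.3 days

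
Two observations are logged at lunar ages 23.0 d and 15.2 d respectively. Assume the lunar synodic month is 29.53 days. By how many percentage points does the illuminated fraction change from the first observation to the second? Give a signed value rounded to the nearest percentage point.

+59 percentage points

First observation: θ = 360°·23.0/29.53 = 280.4°, so f = 0.410.
Second observation: θ = 185.3°, f = 0.998.
Δf = 0.998 − 0.410 = +0.588, i.e. +59 pp.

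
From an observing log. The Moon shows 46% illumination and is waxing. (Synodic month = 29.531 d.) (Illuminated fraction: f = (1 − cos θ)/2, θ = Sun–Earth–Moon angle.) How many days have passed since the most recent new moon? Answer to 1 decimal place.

Invert f = (1 − cos θ)/2 to get cos θ = 1 − 2(0.46) = 0.080, hence θ₀ = arccos 0.080 = 85.4°.
Waxing ⇒ before full, so θ = 85.4°.
At 360°/29.531 d per day, 85.4° corresponds to 7.01 days.

7.0 days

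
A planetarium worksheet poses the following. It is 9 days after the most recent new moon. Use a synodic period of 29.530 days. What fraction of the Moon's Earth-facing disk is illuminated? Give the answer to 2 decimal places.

0.67

Phase angle: θ = 360°·(9 d)/(29.530 d) = 109.7°.
With cos θ = (-0.337), the lit fraction is (1 − (-0.337))/2 ≈ 0.669.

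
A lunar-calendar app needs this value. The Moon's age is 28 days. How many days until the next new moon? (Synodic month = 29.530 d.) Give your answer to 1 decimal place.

The next new moon completes the synodic month: 29.530 − 28 = 1.530 days.

1.5 days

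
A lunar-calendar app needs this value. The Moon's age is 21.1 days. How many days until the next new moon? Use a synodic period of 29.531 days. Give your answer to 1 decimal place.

One full lunation from the last new moon is 29.531 d; remaining = 29.531 − 21.1 = 8.431 d.

8.4 days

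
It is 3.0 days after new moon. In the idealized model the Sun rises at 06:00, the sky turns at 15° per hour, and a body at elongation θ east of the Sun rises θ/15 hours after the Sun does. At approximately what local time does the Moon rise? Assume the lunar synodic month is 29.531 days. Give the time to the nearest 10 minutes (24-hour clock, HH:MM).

Elongation θ = 360° × 3.0/29.531 ≈ 36.6°.
At 15° of sky rotation per hour, 36.6° corresponds to a 2.44 h lag.
06:00 + 2.438 h ≈ 08:26 → 08:30 to the nearest ten minutes.

08:30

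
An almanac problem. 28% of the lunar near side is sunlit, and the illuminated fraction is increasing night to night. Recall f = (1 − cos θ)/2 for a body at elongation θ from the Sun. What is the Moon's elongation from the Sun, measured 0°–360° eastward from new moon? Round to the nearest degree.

cos θ = 1 − 2f = 0.440, giving a principal value of 63.9°.
Waxing ⇒ before full, so θ = 63.9°.

64°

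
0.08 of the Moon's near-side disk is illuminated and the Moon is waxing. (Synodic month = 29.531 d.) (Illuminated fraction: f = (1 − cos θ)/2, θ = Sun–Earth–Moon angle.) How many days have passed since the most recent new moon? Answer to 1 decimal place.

2.7 days

From f = (1 − cos θ)/2: cos θ = 1 − 2×0.08 = 0.840; arccos → 32.9°.
The Moon is waxing (0°–180°), so θ = 32.9° directly.
Age = 29.531 × 32.9°/360° ≈ 2.70 days.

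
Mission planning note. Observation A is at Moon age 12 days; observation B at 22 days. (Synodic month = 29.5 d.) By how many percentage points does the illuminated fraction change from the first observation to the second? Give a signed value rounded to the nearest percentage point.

-40 percentage points

First observation: θ = 360°·12/29.5 = 146.4°, so f = 0.917.
Second observation: θ = 268.5°, f = 0.513.
Δf = 0.513 − 0.917 = -0.403, i.e. -40 pp.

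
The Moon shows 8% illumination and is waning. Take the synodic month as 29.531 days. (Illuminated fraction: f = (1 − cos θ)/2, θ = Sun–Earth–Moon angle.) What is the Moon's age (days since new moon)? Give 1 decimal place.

26.8 days

cos θ = 1 − 2f = 0.840, giving a principal value of 32.9°.
Since the Moon is past full (waning), take the reflex angle: θ = 360° − 32.9° = 327.1°.
Age = 29.531 × 327.1°/360° ≈ 26.84 days.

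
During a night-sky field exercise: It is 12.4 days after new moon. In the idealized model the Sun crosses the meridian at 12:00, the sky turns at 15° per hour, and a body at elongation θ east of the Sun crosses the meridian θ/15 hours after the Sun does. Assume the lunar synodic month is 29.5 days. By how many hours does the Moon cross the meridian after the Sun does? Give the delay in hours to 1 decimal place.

10.1 h

The Moon has covered 12.4/29.5 of its cycle, so θ ≈ 360° × 12.4/29.5 = 151.3°.
At 15° of sky rotation per hour, 151.3° corresponds to a 10.09 h lag.
So the Moon crosses the meridian 10.09 h after the Sun.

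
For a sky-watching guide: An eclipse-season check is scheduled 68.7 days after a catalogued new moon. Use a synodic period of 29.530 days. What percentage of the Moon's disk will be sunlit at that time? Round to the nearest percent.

73%

68.7 d spans 2 complete synodic months (2 × 29.530 = 59.06 d) plus 9.64 d.
Elongation θ = 360° × 9.64/29.530 ≈ 117.5°.
Illuminated fraction = (1 − cos 117.5°)/2 = (1 − (-0.462))/2 ≈ 0.731, so 73%.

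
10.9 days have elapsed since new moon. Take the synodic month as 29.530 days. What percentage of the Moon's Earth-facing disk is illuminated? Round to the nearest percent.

Phase angle: θ = 360°·(10.9 d)/(29.530 d) = 132.9°.
With cos θ = (-0.680), the lit fraction is (1 − (-0.680))/2 ≈ 0.840, so 84%.

84%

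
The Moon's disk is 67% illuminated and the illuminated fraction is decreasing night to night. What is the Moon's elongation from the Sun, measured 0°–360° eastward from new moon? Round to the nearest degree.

Invert f = (1 − cos θ)/2 to get cos θ = 1 − 2(0.67) = -0.340, hence θ₀ = arccos -0.340 = 109.9°.
Since the Moon is past full (waning), take the reflex angle: θ = 360° − 109.9° = 250.1°.

250°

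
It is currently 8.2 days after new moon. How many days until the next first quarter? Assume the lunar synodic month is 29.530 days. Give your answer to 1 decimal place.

First quarter occurs at elongation 90°, i.e. at age 29.530 × 90/360 = 7.383 d.
Already past this cycle's first quarter; the next is at 7.383 + 29.530 = 36.913 d, so 36.913 − 8.2 = 28.713 days.

28.7 days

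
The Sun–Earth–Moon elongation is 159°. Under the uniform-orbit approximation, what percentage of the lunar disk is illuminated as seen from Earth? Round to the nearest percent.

97%

f = (1 − cos 159°)/2 = (1 − (-0.934))/2 ≈ 0.967, i.e. 97%.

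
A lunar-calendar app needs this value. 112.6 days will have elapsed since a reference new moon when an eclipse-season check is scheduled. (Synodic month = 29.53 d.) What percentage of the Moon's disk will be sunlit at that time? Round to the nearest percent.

31%

112.6/29.53 = 3.813 lunations, so 3 complete cycles and 24.01 d into the next.
Phase angle: θ = 360°·(24.01 d)/(29.53 d) = 292.7°.
With cos θ = 0.386, the lit fraction is (1 − 0.386)/2 ≈ 0.307, so 31%.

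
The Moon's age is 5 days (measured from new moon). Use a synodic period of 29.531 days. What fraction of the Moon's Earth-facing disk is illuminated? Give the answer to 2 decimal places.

0.26

Phase angle: θ = 360°·(5 d)/(29.531 d) = 61.0°.
Illuminated fraction = (1 − cos 61.0°)/2 = (1 − 0.486)/2 ≈ 0.257.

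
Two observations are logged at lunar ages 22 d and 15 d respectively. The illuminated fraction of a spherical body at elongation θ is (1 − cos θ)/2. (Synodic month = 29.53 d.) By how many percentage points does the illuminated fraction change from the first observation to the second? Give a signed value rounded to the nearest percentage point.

+48 pp

First observation: θ = 360°·22/29.53 = 268.2°, so f = 0.516.
Second observation: θ = 182.9°, f = 0.999.
Δf = 0.999 − 0.516 = +0.484, i.e. +48 pp.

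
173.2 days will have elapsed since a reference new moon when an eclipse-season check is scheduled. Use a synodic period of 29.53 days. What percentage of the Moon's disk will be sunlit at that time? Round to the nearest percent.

173.2/29.53 = 5.865 lunations, so 5 complete cycles and 25.55 d into the next.
Elongation θ = 360° × 25.55/29.53 ≈ 311.5°.
Illuminated fraction = (1 − cos 311.5°)/2 = (1 − 0.662)/2 ≈ 0.169, so 17%.

17%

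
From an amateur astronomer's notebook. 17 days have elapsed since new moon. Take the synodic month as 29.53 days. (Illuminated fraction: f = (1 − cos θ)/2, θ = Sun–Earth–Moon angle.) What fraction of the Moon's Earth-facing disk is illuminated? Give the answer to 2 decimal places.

Elongation θ = 360° × 17/29.53 ≈ 207.2°.
Illuminated fraction = (1 − cos 207.2°)/2 = (1 − (-0.889))/2 ≈ 0.945.

0.94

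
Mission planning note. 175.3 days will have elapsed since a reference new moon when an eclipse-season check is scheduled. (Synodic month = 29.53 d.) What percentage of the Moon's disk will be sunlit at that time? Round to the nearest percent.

4%

175.3/29.53 = 5.936 lunations, so 5 complete cycles and 27.65 d into the next.
Elongation θ = 360° × 27.65/29.53 ≈ 337.1°.
With cos θ = 0.921, the lit fraction is (1 − 0.921)/2 ≈ 0.039, so 4%.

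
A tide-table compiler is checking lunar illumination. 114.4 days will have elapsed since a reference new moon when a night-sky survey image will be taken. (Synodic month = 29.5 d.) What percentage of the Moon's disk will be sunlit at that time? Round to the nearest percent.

114.4/29.5 = 3.878 lunations, so 3 complete cycles and 25.90 d into the next.
Elongation θ = 360° × 25.90/29.5 ≈ 316.1°.
Illuminated fraction = (1 − cos 316.1°)/2 = (1 − 0.720)/2 ≈ 0.140, so 14%.

14%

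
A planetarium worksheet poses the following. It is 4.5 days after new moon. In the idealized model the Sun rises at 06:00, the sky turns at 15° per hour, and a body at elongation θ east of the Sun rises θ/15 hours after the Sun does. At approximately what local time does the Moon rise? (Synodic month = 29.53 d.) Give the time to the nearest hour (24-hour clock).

Phase angle: θ = 360°·(4.5 d)/(29.53 d) = 54.9°.
Delay after the Sun = 54.9° / (15°/h) ≈ 3.66 h.
06:00 + 3.66 h ≈ 09:39 → 10:00 to the nearest hour.

10:00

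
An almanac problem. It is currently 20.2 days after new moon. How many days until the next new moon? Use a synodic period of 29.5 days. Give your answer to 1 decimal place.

9.3 days

The next new moon completes the synodic month: 29.5 − 20.2 = 9.300 days.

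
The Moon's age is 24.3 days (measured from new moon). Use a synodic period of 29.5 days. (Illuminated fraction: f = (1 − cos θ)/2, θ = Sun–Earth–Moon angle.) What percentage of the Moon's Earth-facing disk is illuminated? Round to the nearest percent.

28%

Phase angle: θ = 360°·(24.3 d)/(29.5 d) = 296.5°.
cos 296.5° = 0.447, so f = (1 − 0.447)/2 = 0.277, so 28%.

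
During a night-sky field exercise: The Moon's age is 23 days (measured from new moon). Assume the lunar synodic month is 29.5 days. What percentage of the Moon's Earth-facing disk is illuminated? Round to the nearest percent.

41%

The Moon has covered 23/29.5 of its cycle, so θ ≈ 360° × 23/29.5 = 280.7°.
Illuminated fraction = (1 − cos 280.7°)/2 = (1 − 0.185)/2 ≈ 0.407, so 41%.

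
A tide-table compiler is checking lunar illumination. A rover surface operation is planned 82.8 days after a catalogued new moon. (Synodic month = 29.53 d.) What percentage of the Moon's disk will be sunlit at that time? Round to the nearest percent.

82.8/29.53 = 2.804 lunations, so 2 complete cycles and 23.74 d into the next.
The Moon has covered 23.74/29.53 of its cycle, so θ ≈ 360° × 23.74/29.53 = 289.4°.
With cos θ = 0.332, the lit fraction is (1 − 0.332)/2 ≈ 0.334, so 33%.

33%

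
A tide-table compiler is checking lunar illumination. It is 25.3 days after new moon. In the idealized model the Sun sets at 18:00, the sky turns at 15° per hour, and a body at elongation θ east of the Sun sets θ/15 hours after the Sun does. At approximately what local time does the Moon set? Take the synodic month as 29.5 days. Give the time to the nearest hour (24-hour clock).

Phase angle: θ = 360°·(25.3 d)/(29.5 d) = 308.7°.
At 15° of sky rotation per hour, 308.7° corresponds to a 20.58 h lag.
18:00 + 20.58 h ≈ 14:35 → 15:00 to the nearest hour.

15:00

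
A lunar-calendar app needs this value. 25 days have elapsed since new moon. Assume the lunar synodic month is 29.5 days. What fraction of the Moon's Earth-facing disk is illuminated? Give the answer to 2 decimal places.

Phase angle: θ = 360°·(25 d)/(29.5 d) = 305.1°.
With cos θ = 0.575, the lit fraction is (1 − 0.575)/2 ≈ 0.213.

0.21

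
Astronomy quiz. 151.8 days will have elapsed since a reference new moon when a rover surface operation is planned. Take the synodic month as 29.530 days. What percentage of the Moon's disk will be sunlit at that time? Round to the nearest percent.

18%

Reduce mod P: 151.8 − 5×29.530 = 4.15 d into the current lunation.
Elongation θ = 360° × 4.15/29.530 ≈ 50.6°.
cos 50.6° = 0.635, so f = (1 − 0.635)/2 = 0.183, so 18%.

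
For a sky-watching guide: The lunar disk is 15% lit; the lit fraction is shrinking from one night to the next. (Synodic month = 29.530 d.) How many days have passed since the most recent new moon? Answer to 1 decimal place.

25.8 days

From f = (1 − cos θ)/2: cos θ = 1 − 2×0.15 = 0.700; arccos → 45.6°.
Since the Moon is past full (waning), take the reflex angle: θ = 360° − 45.6° = 314.4°.
Age = 29.530 × 314.4°/360° ≈ 25.79 days.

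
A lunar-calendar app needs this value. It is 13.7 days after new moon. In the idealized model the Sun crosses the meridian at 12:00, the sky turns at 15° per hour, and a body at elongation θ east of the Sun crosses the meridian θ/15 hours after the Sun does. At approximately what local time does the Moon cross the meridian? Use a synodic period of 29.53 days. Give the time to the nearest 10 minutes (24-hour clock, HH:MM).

Elongation θ = 360° × 13.7/29.53 ≈ 167.0°.
Delay after the Sun = 167.0° / (15°/h) ≈ 11.13 h.
12:00 + 11.134 h ≈ 23:08 → 23:10 to the nearest ten minutes.

23:10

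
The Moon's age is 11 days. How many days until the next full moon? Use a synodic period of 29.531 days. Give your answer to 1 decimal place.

3.8 days

Full moon occurs at elongation 180°, i.e. at age 29.531 × 180/360 = 14.765 d.
So 3.765 days remain (14.765 − 11).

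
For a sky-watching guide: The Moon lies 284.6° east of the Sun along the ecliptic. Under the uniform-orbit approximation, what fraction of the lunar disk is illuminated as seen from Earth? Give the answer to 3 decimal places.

f = (1 − cos 284.6°)/2 = (1 − 0.252)/2 ≈ 0.374.

0.374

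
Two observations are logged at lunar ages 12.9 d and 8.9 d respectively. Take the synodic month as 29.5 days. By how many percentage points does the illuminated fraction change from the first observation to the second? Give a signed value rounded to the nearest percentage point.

-30 percentage points

First observation: θ = 360°·12.9/29.5 = 157.4°, so f = 0.962.
Second observation: θ = 108.6°, f = 0.660.
Δf = 0.660 − 0.962 = -0.302, i.e. -30 pp.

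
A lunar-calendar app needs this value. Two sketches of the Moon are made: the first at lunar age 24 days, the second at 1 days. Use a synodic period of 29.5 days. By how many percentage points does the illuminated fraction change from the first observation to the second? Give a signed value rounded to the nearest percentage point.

-29 percentage points

First observation: θ = 360°·24/29.5 = 292.9°, so f = 0.306.
Second observation: θ = 12.2°, f = 0.011.
Δf = 0.011 − 0.306 = -0.294, i.e. -29 pp.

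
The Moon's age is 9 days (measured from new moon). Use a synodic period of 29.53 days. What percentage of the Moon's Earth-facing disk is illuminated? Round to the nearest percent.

Phase angle: θ = 360°·(9 d)/(29.53 d) = 109.7°.
Illuminated fraction = (1 − cos 109.7°)/2 = (1 − (-0.337))/2 ≈ 0.669, so 67%.

67%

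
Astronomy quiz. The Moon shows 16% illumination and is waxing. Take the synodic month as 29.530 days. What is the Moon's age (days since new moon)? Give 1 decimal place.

3.9 days

cos θ = 1 − 2f = 0.680, giving a principal value of 47.2°.
The Moon is waxing (0°–180°), so θ = 47.2° directly.
At 360°/29.530 d per day, 47.2° corresponds to 3.87 days.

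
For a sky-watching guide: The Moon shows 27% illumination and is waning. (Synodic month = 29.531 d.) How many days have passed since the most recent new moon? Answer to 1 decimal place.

cos θ = 1 − 2f = 0.460, giving a principal value of 62.6°.
Waning ⇒ past full, so θ = 360° − 62.6° = 297.4°.
That fraction of the synodic month is 297.4/360 × 29.531 d ≈ 24.39 d.

24.4 days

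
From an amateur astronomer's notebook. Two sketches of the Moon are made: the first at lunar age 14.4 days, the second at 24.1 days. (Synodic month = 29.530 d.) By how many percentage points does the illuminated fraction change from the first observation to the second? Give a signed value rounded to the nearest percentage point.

-70 pp

θ₁ = 360° × 14.4/29.530 = 175.6°, f₁ = (1 − cos θ₁)/2 = 0.998.
θ₂ = 360° × 24.1/29.530 = 293.8°, f₂ = (1 − cos θ₂)/2 = 0.298.
Change = f₂ − f₁ = -0.700 → -70 percentage points.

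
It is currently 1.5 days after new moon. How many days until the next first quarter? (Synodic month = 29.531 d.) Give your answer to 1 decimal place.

First quarter occurs at elongation 90°, i.e. at age 29.531 × 90/360 = 7.383 d.
That is 7.383 − 1.5 = 5.883 days ahead.

5.9 days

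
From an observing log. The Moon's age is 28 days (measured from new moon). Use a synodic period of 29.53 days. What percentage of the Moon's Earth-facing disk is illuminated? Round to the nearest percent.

3%

Phase angle: θ = 360°·(28 d)/(29.53 d) = 341.3°.
cos 341.3° = 0.947, so f = (1 − 0.947)/2 = 0.026, so 3%.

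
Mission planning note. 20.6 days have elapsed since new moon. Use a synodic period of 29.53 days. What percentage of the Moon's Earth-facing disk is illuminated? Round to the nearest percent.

66%

Phase angle: θ = 360°·(20.6 d)/(29.53 d) = 251.1°.
With cos θ = (-0.323), the lit fraction is (1 − (-0.323))/2 ≈ 0.662, so 66%.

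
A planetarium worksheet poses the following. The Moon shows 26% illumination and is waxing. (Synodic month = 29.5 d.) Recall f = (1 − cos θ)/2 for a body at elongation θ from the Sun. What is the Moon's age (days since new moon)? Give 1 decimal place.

5.0 days

Invert f = (1 − cos θ)/2 to get cos θ = 1 − 2(0.26) = 0.480, hence θ₀ = arccos 0.480 = 61.3°.
The Moon is waxing (0°–180°), so θ = 61.3° directly.
That fraction of the synodic month is 61.3/360 × 29.5 d ≈ 5.02 d.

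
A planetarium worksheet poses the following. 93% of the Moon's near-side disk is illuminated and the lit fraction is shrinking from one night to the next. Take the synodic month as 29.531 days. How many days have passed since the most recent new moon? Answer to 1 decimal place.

From f = (1 − cos θ)/2: cos θ = 1 − 2×0.93 = -0.860; arccos → 149.3°.
Since the Moon is past full (waning), take the reflex angle: θ = 360° − 149.3° = 210.7°.
That fraction of the synodic month is 210.7/360 × 29.531 d ≈ 17.28 d.

17.3 days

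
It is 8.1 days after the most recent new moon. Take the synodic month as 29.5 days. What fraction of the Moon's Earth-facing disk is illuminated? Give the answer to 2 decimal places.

Phase angle: θ = 360°·(8.1 d)/(29.5 d) = 98.8°.
cos 98.8° = (-0.154), so f = (1 − (-0.154))/2 = 0.577.

0.58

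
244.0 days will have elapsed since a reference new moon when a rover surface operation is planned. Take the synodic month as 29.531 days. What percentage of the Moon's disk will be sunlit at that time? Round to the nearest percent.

54%

244.0/29.531 = 8.263 lunations, so 8 complete cycles and 7.75 d into the next.
The Moon has covered 7.75/29.531 of its cycle, so θ ≈ 360° × 7.75/29.531 = 94.5°.
With cos θ = (-0.078), the lit fraction is (1 − (-0.078))/2 ≈ 0.539, so 54%.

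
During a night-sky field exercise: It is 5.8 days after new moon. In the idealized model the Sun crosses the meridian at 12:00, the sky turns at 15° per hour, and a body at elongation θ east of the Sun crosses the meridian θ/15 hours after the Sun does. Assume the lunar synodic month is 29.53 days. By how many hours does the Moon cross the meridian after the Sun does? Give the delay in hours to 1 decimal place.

Phase angle: θ = 360°·(5.8 d)/(29.53 d) = 70.7°.
At 15° of sky rotation per hour, 70.7° corresponds to a 4.71 h lag.
So the Moon crosses the meridian 4.71 h after the Sun.

4.7 h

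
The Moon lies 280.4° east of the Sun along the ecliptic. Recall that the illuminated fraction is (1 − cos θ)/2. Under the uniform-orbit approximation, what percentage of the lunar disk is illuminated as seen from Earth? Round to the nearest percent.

cos 280.4° = 0.181, so f = (1 − 0.181)/2 = 0.410, i.e. 41%.

41%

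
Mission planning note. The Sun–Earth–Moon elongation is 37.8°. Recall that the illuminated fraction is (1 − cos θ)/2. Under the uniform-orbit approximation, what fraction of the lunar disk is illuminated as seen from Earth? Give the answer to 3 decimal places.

f = (1 − cos 37.8°)/2 = (1 − 0.790)/2 ≈ 0.105.

0.105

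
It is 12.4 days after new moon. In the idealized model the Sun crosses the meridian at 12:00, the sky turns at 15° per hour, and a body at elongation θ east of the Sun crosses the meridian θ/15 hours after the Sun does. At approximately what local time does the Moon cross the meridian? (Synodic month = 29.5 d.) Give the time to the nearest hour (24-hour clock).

Phase angle: θ = 360°·(12.4 d)/(29.5 d) = 151.3°.
The Moon trails the Sun by θ/15 = 151.3/15 ≈ 10.09 hours.
12:00 + 10.09 h ≈ 22:05 → 22:00 to the nearest hour.

22:00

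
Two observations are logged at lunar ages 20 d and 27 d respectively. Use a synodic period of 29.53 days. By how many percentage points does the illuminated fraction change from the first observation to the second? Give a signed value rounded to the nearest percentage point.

-65 percentage points

θ₁ = 360° × 20/29.53 = 243.8°, f₁ = (1 − cos θ₁)/2 = 0.721.
θ₂ = 360° × 27/29.53 = 329.2°, f₂ = (1 − cos θ₂)/2 = 0.071.
Change = f₂ − f₁ = -0.650 → -65 percentage points.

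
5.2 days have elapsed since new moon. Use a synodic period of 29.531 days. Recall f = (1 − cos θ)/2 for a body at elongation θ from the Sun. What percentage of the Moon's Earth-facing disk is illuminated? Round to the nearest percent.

28%

The Moon has covered 5.2/29.531 of its cycle, so θ ≈ 360° × 5.2/29.531 = 63.4°.
cos 63.4° = 0.448, so f = (1 − 0.448)/2 = 0.276, so 28%.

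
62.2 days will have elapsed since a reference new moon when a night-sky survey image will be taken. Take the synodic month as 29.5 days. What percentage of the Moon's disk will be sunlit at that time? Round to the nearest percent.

11%

Reduce mod P: 62.2 − 2×29.5 = 3.20 d into the current lunation.
The Moon has covered 3.20/29.5 of its cycle, so θ ≈ 360° × 3.20/29.5 = 39.1°.
Illuminated fraction = (1 − cos 39.1°)/2 = (1 − 0.777)/2 ≈ 0.112, so 11%.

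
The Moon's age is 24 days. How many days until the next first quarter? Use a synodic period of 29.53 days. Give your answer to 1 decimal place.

First quarter occurs at elongation 90°, i.e. at age 29.53 × 90/360 = 7.383 d.
This lunation's first quarter (7.383 d) has passed, so add one period: 36.913 − 24 = 12.913 days.

12.9 days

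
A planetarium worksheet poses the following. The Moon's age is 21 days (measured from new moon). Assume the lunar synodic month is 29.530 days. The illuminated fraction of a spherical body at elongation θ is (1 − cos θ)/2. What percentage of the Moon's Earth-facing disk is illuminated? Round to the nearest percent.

Phase angle: θ = 360°·(21 d)/(29.530 d) = 256.0°.
Illuminated fraction = (1 − cos 256.0°)/2 = (1 − (-0.242))/2 ≈ 0.621, so 62%.

62%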